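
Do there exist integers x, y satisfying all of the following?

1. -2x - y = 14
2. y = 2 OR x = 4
Yes

Take x = 4, y = -22. Substituting into each constraint:
  (1) -2(4) + 22 = 14 ✓
  (2) x = 4, target 4 ✓ (second branch holds)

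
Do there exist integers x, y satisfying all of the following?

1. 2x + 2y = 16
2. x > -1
Yes

Take x = 8, y = 0. Substituting into each constraint:
  (1) 2(8) + 2(0) = 16 ✓
  (2) 8 > -1 ✓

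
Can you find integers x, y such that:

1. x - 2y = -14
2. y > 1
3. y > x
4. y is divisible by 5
Yes

Take x = -4, y = 5. Substituting into each constraint:
  (1) (-4) - 2(5) = -14 ✓
  (2) 5 > 1 ✓
  (3) 5 > -4 ✓
  (4) 5 = 5 × 1, remainder 0 ✓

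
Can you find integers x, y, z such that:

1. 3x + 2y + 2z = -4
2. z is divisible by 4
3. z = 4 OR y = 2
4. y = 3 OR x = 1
Yes

Take x = -6, y = 3, z = 4. Substituting into each constraint:
  (1) 3(-6) + 2(3) + 2(4) = -4 ✓
  (2) 4 = 4 × 1, remainder 0 ✓
  (3) z = 4, target 4 ✓ (first branch holds)
  (4) y = 3, target 3 ✓ (first branch holds)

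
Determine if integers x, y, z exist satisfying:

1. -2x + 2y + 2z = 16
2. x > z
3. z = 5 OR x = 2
Yes

Take x = 2, y = 9, z = 1. Substituting into each constraint:
  (1) -2(2) + 2(9) + 2(1) = 16 ✓
  (2) 2 > 1 ✓
  (3) x = 2, target 2 ✓ (second branch holds)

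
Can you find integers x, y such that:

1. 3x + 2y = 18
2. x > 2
Yes

Take x = 4, y = 3. Substituting into each constraint:
  (1) 3(4) + 2(3) = 18 ✓
  (2) 4 > 2 ✓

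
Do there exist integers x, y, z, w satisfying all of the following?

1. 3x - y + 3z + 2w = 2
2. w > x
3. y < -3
Yes

Take x = 1, y = -4, z = -3, w = 2. Substituting into each constraint:
  (1) 3(1) + 4 + 3(-3) + 2(2) = 2 ✓
  (2) 2 > 1 ✓
  (3) -4 < -3 ✓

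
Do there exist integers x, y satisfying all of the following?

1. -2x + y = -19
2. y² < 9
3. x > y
Yes

Take x = 9, y = -1. Substituting into each constraint:
  (1) -2(9) + (-1) = -19 ✓
  (2) y² = (-1)² = 1, and 1 < 9 ✓
  (3) 9 > -1 ✓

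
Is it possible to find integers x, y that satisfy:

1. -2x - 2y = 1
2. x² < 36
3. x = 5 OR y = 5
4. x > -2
No

Even the single constraint (-2x - 2y = 1) is infeasible over the integers.

  - -2x - 2y = 1: every term on the left is divisible by 2, so the LHS ≡ 0 (mod 2), but the RHS 1 is not — no integer solution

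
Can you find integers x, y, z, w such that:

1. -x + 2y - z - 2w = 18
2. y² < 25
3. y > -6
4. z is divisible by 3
Yes

Take x = -18, y = 0, z = 0, w = 0. Substituting into each constraint:
  (1) 18 + 2(0) + 0 - 2(0) = 18 ✓
  (2) y² = (0)² = 0, and 0 < 25 ✓
  (3) 0 > -6 ✓
  (4) 0 = 3 × 0, remainder 0 ✓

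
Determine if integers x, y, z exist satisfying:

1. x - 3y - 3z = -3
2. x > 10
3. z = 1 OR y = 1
Yes

Take x = 12, y = 1, z = 4. Substituting into each constraint:
  (1) 12 - 3(1) - 3(4) = -3 ✓
  (2) 12 > 10 ✓
  (3) y = 1, target 1 ✓ (second branch holds)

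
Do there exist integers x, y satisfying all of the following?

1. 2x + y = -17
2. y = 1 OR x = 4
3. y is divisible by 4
No

The full constraint system is jointly infeasible over the integers. Each constraint and what it forces:

  - 2x + y = -17: is a linear equation tying the variables together
  - y = 1 OR x = 4: forces a choice: either y = 1 or x = 4
  - y is divisible by 4: restricts y to multiples of 4

Modular obstruction: writing y = 4y', every remaining term of the linear equation is divisible by 2, so the left side is ≡ 0 (mod 2); but the right side -17 ≡ 1 (mod 2). No integers can satisfy it.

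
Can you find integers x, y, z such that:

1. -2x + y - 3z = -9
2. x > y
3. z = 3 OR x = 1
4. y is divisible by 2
Yes

Take x = -1, y = -2, z = 3. Substituting into each constraint:
  (1) -2(-1) + (-2) - 3(3) = -9 ✓
  (2) -1 > -2 ✓
  (3) z = 3, target 3 ✓ (first branch holds)
  (4) -2 = 2 × -1, remainder 0 ✓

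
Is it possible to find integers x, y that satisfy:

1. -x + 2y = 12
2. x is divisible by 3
Yes

Take x = 0, y = 6. Substituting into each constraint:
  (1) 0 + 2(6) = 12 ✓
  (2) 0 = 3 × 0, remainder 0 ✓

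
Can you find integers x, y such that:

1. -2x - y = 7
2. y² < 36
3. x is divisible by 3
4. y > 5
No

A contradictory subset is {y² < 36, y > 5}. No integer assignment can satisfy these jointly:

  - y² < 36: restricts y to |y| ≤ 5
  - y > 5: bounds one variable relative to a constant

Direct contradiction: the bounds on y require y ≥ 6 and y ≤ 5 simultaneously, which is empty.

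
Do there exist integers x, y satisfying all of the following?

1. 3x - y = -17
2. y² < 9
Yes

Take x = -6, y = -1. Substituting into each constraint:
  (1) 3(-6) + 1 = -17 ✓
  (2) y² = (-1)² = 1, and 1 < 9 ✓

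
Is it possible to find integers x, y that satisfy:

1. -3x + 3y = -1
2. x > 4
No

Even the single constraint (-3x + 3y = -1) is infeasible over the integers.

  - -3x + 3y = -1: every term on the left is divisible by 3, so the LHS ≡ 0 (mod 3), but the RHS -1 is not — no integer solution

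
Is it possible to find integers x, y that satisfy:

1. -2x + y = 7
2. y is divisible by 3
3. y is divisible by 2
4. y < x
No

A contradictory subset is {-2x + y = 7, y is divisible by 2}. No integer assignment can satisfy these jointly:

  - -2x + y = 7: is a linear equation tying the variables together
  - y is divisible by 2: restricts y to multiples of 2

Modular obstruction: writing y = 2y', every remaining term of the linear equation is divisible by 2, so the left side is ≡ 0 (mod 2); but the right side 7 ≡ 1 (mod 2). No integers can satisfy it.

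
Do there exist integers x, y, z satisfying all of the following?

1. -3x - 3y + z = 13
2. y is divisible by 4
Yes

Take x = 0, y = 0, z = 13. Substituting into each constraint:
  (1) -3(0) - 3(0) + 13 = 13 ✓
  (2) 0 = 4 × 0, remainder 0 ✓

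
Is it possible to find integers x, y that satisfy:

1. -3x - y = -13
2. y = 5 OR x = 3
Yes

Take x = 3, y = 4. Substituting into each constraint:
  (1) -3(3) + (-4) = -13 ✓
  (2) x = 3, target 3 ✓ (second branch holds)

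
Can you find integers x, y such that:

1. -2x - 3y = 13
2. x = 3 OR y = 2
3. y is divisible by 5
No

A contradictory subset is {-2x - 3y = 13, x = 3 OR y = 2}. No integer assignment can satisfy these jointly:

  - -2x - 3y = 13: is a linear equation tying the variables together
  - x = 3 OR y = 2: forces a choice: either x = 3 or y = 2

Split on the disjunction (x = 3 OR y = 2):
  • If x = 3: with x = 3, every remaining term of the linear equation is divisible by 3, so the left side is ≡ 0 (mod 3); but the right side 19 ≡ 1 (mod 3). No integers can satisfy it.
  • If y = 2: with y = 2, every remaining term of the linear equation is divisible by 2, so the left side is ≡ 0 (mod 2); but the right side 19 ≡ 1 (mod 2). No integers can satisfy it.
Both branches are infeasible, so the system has no integer solution.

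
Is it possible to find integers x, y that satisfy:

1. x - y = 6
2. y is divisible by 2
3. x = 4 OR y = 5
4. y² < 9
Yes

Take x = 4, y = -2. Substituting into each constraint:
  (1) 4 + 2 = 6 ✓
  (2) -2 = 2 × -1, remainder 0 ✓
  (3) x = 4, target 4 ✓ (first branch holds)
  (4) y² = (-2)² = 4, and 4 < 9 ✓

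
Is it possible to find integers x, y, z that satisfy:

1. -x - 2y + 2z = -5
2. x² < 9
Yes

Take x = -1, y = 3, z = 0. Substituting into each constraint:
  (1) 1 - 2(3) + 2(0) = -5 ✓
  (2) x² = (-1)² = 1, and 1 < 9 ✓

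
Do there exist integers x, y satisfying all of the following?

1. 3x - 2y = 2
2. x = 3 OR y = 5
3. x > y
No

The full constraint system is jointly infeasible over the integers. Each constraint and what it forces:

  - 3x - 2y = 2: is a linear equation tying the variables together
  - x = 3 OR y = 5: forces a choice: either x = 3 or y = 5
  - x > y: bounds one variable relative to another variable

Split on the disjunction (x = 3 OR y = 5):
  • If x = 3: with x = 3, every remaining term of the linear equation is divisible by 2, so the left side is ≡ 0 (mod 2); but the right side -7 ≡ 1 (mod 2). No integers can satisfy it.
  • If y = 5: the equation forces x = 4, giving (y, x) = (5, 4), which violates x > y.
Both branches are infeasible, so the system has no integer solution.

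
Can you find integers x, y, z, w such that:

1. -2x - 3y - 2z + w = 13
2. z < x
Yes

Take x = 0, y = 0, z = -1, w = 11. Substituting into each constraint:
  (1) -2(0) - 3(0) - 2(-1) + 11 = 13 ✓
  (2) -1 < 0 ✓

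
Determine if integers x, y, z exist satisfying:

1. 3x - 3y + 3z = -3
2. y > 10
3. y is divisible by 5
Yes

Take x = 14, y = 15, z = 0. Substituting into each constraint:
  (1) 3(14) - 3(15) + 3(0) = -3 ✓
  (2) 15 > 10 ✓
  (3) 15 = 5 × 3, remainder 0 ✓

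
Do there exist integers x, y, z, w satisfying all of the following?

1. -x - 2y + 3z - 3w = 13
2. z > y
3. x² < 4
Yes

Take x = 0, y = 1, z = 2, w = -3. Substituting into each constraint:
  (1) 0 - 2(1) + 3(2) - 3(-3) = 13 ✓
  (2) 2 > 1 ✓
  (3) x² = (0)² = 0, and 0 < 4 ✓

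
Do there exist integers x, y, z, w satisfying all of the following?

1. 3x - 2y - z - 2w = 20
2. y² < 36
Yes

Take x = 0, y = 0, z = 0, w = -10. Substituting into each constraint:
  (1) 3(0) - 2(0) + 0 - 2(-10) = 20 ✓
  (2) y² = (0)² = 0, and 0 < 36 ✓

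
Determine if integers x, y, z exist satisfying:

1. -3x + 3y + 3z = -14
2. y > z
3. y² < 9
No

Even the single constraint (-3x + 3y + 3z = -14) is infeasible over the integers.

  - -3x + 3y + 3z = -14: every term on the left is divisible by 3, so the LHS ≡ 0 (mod 3), but the RHS -14 is not — no integer solution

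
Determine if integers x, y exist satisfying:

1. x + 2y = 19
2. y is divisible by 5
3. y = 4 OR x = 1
No

The full constraint system is jointly infeasible over the integers. Each constraint and what it forces:

  - x + 2y = 19: is a linear equation tying the variables together
  - y is divisible by 5: restricts y to multiples of 5
  - y = 4 OR x = 1: forces a choice: either y = 4 or x = 1

Split on the disjunction (y = 4 OR x = 1):
  • If y = 4: this contradicts the divisibility constraint — 4 is not a multiple of 5.
  • If x = 1: with x = 1, writing y = 5y', every remaining term of the linear equation is divisible by 10, so the left side is ≡ 0 (mod 10); but the right side 18 ≡ 8 (mod 10). No integers can satisfy it.
Both branches are infeasible, so the system has no integer solution.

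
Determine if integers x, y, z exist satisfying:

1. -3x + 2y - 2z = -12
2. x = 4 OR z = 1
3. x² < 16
Yes

Take x = 2, y = -2, z = 1. Substituting into each constraint:
  (1) -3(2) + 2(-2) - 2(1) = -12 ✓
  (2) z = 1, target 1 ✓ (second branch holds)
  (3) x² = (2)² = 4, and 4 < 16 ✓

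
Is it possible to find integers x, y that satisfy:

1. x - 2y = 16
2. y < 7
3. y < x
Yes

Take x = -14, y = -15. Substituting into each constraint:
  (1) (-14) - 2(-15) = 16 ✓
  (2) -15 < 7 ✓
  (3) -15 < -14 ✓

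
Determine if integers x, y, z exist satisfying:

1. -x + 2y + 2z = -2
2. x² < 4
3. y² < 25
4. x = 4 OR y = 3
Yes

Take x = 0, y = 3, z = -4. Substituting into each constraint:
  (1) 0 + 2(3) + 2(-4) = -2 ✓
  (2) x² = (0)² = 0, and 0 < 4 ✓
  (3) y² = (3)² = 9, and 9 < 25 ✓
  (4) y = 3, target 3 ✓ (second branch holds)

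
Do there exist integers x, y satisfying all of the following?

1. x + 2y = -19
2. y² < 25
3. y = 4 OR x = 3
Yes

Take x = -27, y = 4. Substituting into each constraint:
  (1) (-27) + 2(4) = -19 ✓
  (2) y² = (4)² = 16, and 16 < 25 ✓
  (3) y = 4, target 4 ✓ (first branch holds)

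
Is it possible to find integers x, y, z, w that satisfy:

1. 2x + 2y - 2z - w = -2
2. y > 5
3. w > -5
Yes

Take x = 0, y = 6, z = 7, w = 0. Substituting into each constraint:
  (1) 2(0) + 2(6) - 2(7) + 0 = -2 ✓
  (2) 6 > 5 ✓
  (3) 0 > -5 ✓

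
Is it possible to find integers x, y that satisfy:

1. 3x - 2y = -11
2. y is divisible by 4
Yes

Take x = 7, y = 16. Substituting into each constraint:
  (1) 3(7) - 2(16) = -11 ✓
  (2) 16 = 4 × 4, remainder 0 ✓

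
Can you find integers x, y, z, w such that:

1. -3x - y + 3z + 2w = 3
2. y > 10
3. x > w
Yes

Take x = 2, y = 11, z = 6, w = 1. Substituting into each constraint:
  (1) -3(2) + (-11) + 3(6) + 2(1) = 3 ✓
  (2) 11 > 10 ✓
  (3) 2 > 1 ✓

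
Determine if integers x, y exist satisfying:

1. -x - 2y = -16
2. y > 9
Yes

Take x = -4, y = 10. Substituting into each constraint:
  (1) 4 - 2(10) = -16 ✓
  (2) 10 > 9 ✓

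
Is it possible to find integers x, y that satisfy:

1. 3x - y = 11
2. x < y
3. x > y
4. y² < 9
No

A contradictory subset is {x < y, x > y}. No integer assignment can satisfy these jointly:

  - x < y: bounds one variable relative to another variable
  - x > y: bounds one variable relative to another variable

Direct contradiction: y > x and x > y cannot both hold.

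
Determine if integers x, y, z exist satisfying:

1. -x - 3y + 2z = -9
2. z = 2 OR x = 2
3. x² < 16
Yes

Take x = 2, y = 5, z = 4. Substituting into each constraint:
  (1) (-2) - 3(5) + 2(4) = -9 ✓
  (2) x = 2, target 2 ✓ (second branch holds)
  (3) x² = (2)² = 4, and 4 < 16 ✓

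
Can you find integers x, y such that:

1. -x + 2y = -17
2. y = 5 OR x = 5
Yes

Take x = 27, y = 5. Substituting into each constraint:
  (1) (-27) + 2(5) = -17 ✓
  (2) y = 5, target 5 ✓ (first branch holds)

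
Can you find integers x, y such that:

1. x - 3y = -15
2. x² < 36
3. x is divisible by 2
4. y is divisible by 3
No

The full constraint system is jointly infeasible over the integers. Each constraint and what it forces:

  - x - 3y = -15: is a linear equation tying the variables together
  - x² < 36: restricts x to |x| ≤ 5
  - x is divisible by 2: restricts x to multiples of 2
  - y is divisible by 3: restricts y to multiples of 3

The bounds confine x to {-4, -2, 0, 2, 4} with 2 | x. For each value, substitute into the equation:
  • x = -4: the equation gives -3y = -11, so y would not be an integer.
  • x = -2: the equation gives -3y = -13, so y would not be an integer.
  • x = 0: the equation forces y = 5, but 3 does not divide 5.
  • x = 2: the equation gives -3y = -17, so y would not be an integer.
  • x = 4: the equation gives -3y = -19, so y would not be an integer.
Every case fails, so no integer solution exists.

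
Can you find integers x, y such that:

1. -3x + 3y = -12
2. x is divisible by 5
Yes

Take x = 0, y = -4. Substituting into each constraint:
  (1) -3(0) + 3(-4) = -12 ✓
  (2) 0 = 5 × 0, remainder 0 ✓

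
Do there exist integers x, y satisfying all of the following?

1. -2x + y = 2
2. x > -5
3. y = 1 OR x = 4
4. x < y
Yes

Take x = 4, y = 10. Substituting into each constraint:
  (1) -2(4) + 10 = 2 ✓
  (2) 4 > -5 ✓
  (3) x = 4, target 4 ✓ (second branch holds)
  (4) 4 < 10 ✓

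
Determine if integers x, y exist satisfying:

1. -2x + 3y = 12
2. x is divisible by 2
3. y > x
Yes

Take x = 0, y = 4. Substituting into each constraint:
  (1) -2(0) + 3(4) = 12 ✓
  (2) 0 = 2 × 0, remainder 0 ✓
  (3) 4 > 0 ✓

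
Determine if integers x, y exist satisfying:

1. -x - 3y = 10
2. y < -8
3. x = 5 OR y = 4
No

The full constraint system is jointly infeasible over the integers. Each constraint and what it forces:

  - -x - 3y = 10: is a linear equation tying the variables together
  - y < -8: bounds one variable relative to a constant
  - x = 5 OR y = 4: forces a choice: either x = 5 or y = 4

Split on the disjunction (x = 5 OR y = 4):
  • If x = 5: the equation forces y = -5, which contradicts the bound y ≤ -9.
  • If y = 4: this contradicts the bound y ≤ -9.
Both branches are infeasible, so the system has no integer solution.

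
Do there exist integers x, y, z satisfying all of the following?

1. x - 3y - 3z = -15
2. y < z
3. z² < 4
Yes

Take x = -12, y = 0, z = 1. Substituting into each constraint:
  (1) (-12) - 3(0) - 3(1) = -15 ✓
  (2) 0 < 1 ✓
  (3) z² = (1)² = 1, and 1 < 4 ✓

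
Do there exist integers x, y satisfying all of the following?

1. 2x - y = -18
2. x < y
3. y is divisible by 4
Yes

Take x = -9, y = 0. Substituting into each constraint:
  (1) 2(-9) + 0 = -18 ✓
  (2) -9 < 0 ✓
  (3) 0 = 4 × 0, remainder 0 ✓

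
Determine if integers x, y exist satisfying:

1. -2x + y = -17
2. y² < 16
Yes

Take x = 9, y = 1. Substituting into each constraint:
  (1) -2(9) + 1 = -17 ✓
  (2) y² = (1)² = 1, and 1 < 16 ✓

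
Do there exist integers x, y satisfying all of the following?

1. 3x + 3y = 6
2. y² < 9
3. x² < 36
Yes

Take x = 2, y = 0. Substituting into each constraint:
  (1) 3(2) + 3(0) = 6 ✓
  (2) y² = (0)² = 0, and 0 < 9 ✓
  (3) x² = (2)² = 4, and 4 < 36 ✓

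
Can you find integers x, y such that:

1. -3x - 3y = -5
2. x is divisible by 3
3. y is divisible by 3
No

Even the single constraint (-3x - 3y = -5) is infeasible over the integers.

  - -3x - 3y = -5: every term on the left is divisible by 3, so the LHS ≡ 0 (mod 3), but the RHS -5 is not — no integer solution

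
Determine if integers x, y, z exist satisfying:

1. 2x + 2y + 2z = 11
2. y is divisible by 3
No

Even the single constraint (2x + 2y + 2z = 11) is infeasible over the integers.

  - 2x + 2y + 2z = 11: every term on the left is divisible by 2, so the LHS ≡ 0 (mod 2), but the RHS 11 is not — no integer solution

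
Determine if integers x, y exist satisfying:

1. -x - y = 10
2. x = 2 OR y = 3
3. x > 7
No

The full constraint system is jointly infeasible over the integers. Each constraint and what it forces:

  - -x - y = 10: is a linear equation tying the variables together
  - x = 2 OR y = 3: forces a choice: either x = 2 or y = 3
  - x > 7: bounds one variable relative to a constant

Split on the disjunction (x = 2 OR y = 3):
  • If x = 2: this contradicts the bound x ≥ 8.
  • If y = 3: the equation forces x = -13, which contradicts the bound x ≥ 8.
Both branches are infeasible, so the system has no integer solution.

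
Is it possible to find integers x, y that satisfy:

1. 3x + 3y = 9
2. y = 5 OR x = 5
Yes

Take x = 5, y = -2. Substituting into each constraint:
  (1) 3(5) + 3(-2) = 9 ✓
  (2) x = 5, target 5 ✓ (second branch holds)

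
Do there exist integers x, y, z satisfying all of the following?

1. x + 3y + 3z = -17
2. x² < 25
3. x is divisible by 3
No

A contradictory subset is {x + 3y + 3z = -17, x is divisible by 3}. No integer assignment can satisfy these jointly:

  - x + 3y + 3z = -17: is a linear equation tying the variables together
  - x is divisible by 3: restricts x to multiples of 3

Modular obstruction: writing x = 3x', every remaining term of the linear equation is divisible by 3, so the left side is ≡ 0 (mod 3); but the right side -17 ≡ 1 (mod 3). No integers can satisfy it.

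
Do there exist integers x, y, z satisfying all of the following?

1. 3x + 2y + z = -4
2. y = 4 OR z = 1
Yes

Take x = 1, y = -4, z = 1. Substituting into each constraint:
  (1) 3(1) + 2(-4) + 1 = -4 ✓
  (2) z = 1, target 1 ✓ (second branch holds)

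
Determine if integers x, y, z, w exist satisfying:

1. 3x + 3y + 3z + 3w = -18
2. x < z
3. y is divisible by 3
Yes

Take x = -1, y = 0, z = 0, w = -5. Substituting into each constraint:
  (1) 3(-1) + 3(0) + 3(0) + 3(-5) = -18 ✓
  (2) -1 < 0 ✓
  (3) 0 = 3 × 0, remainder 0 ✓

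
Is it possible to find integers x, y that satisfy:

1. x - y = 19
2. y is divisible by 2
Yes

Take x = 19, y = 0. Substituting into each constraint:
  (1) 19 + 0 = 19 ✓
  (2) 0 = 2 × 0, remainder 0 ✓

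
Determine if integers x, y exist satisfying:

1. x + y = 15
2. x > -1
Yes

Take x = 0, y = 15. Substituting into each constraint:
  (1) 0 + 15 = 15 ✓
  (2) 0 > -1 ✓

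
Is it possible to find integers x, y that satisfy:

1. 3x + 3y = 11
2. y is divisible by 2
No

Even the single constraint (3x + 3y = 11) is infeasible over the integers.

  - 3x + 3y = 11: every term on the left is divisible by 3, so the LHS ≡ 0 (mod 3), but the RHS 11 is not — no integer solution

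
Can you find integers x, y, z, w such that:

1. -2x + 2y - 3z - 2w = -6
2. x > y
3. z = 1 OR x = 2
Yes

Take x = 2, y = 1, z = 2, w = -1. Substituting into each constraint:
  (1) -2(2) + 2(1) - 3(2) - 2(-1) = -6 ✓
  (2) 2 > 1 ✓
  (3) x = 2, target 2 ✓ (second branch holds)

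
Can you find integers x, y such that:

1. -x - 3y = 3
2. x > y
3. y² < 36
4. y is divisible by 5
Yes

Take x = 12, y = -5. Substituting into each constraint:
  (1) (-12) - 3(-5) = 3 ✓
  (2) 12 > -5 ✓
  (3) y² = (-5)² = 25, and 25 < 36 ✓
  (4) -5 = 5 × -1, remainder 0 ✓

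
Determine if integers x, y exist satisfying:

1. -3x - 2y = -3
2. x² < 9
Yes

Take x = 1, y = 0. Substituting into each constraint:
  (1) -3(1) - 2(0) = -3 ✓
  (2) x² = (1)² = 1, and 1 < 9 ✓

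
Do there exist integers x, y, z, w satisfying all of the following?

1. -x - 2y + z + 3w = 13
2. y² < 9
Yes

Take x = 2, y = 0, z = 0, w = 5. Substituting into each constraint:
  (1) (-2) - 2(0) + 0 + 3(5) = 13 ✓
  (2) y² = (0)² = 0, and 0 < 9 ✓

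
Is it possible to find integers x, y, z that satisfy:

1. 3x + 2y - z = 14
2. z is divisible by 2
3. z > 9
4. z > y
Yes

Take x = 8, y = 0, z = 10. Substituting into each constraint:
  (1) 3(8) + 2(0) + (-10) = 14 ✓
  (2) 10 = 2 × 5, remainder 0 ✓
  (3) 10 > 9 ✓
  (4) 10 > 0 ✓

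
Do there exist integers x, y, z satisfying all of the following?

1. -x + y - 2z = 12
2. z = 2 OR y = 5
Yes

Take x = -7, y = 5, z = 0. Substituting into each constraint:
  (1) 7 + 5 - 2(0) = 12 ✓
  (2) y = 5, target 5 ✓ (second branch holds)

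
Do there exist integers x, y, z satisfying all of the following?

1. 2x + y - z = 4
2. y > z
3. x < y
Yes

Take x = -1, y = 0, z = -6. Substituting into each constraint:
  (1) 2(-1) + 0 + 6 = 4 ✓
  (2) 0 > -6 ✓
  (3) -1 < 0 ✓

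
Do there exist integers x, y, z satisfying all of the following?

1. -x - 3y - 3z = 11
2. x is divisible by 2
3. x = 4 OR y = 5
Yes

Take x = 4, y = -5, z = 0. Substituting into each constraint:
  (1) (-4) - 3(-5) - 3(0) = 11 ✓
  (2) 4 = 2 × 2, remainder 0 ✓
  (3) x = 4, target 4 ✓ (first branch holds)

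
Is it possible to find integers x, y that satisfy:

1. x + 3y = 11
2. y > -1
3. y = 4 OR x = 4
Yes

Take x = -1, y = 4. Substituting into each constraint:
  (1) (-1) + 3(4) = 11 ✓
  (2) 4 > -1 ✓
  (3) y = 4, target 4 ✓ (first branch holds)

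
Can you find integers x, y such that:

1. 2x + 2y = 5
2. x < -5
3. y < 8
No

Even the single constraint (2x + 2y = 5) is infeasible over the integers.

  - 2x + 2y = 5: every term on the left is divisible by 2, so the LHS ≡ 0 (mod 2), but the RHS 5 is not — no integer solution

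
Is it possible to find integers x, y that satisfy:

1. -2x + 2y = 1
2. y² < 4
No

Even the single constraint (-2x + 2y = 1) is infeasible over the integers.

  - -2x + 2y = 1: every term on the left is divisible by 2, so the LHS ≡ 0 (mod 2), but the RHS 1 is not — no integer solution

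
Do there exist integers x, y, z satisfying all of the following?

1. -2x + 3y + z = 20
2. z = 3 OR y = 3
Yes

Take x = -7, y = 1, z = 3. Substituting into each constraint:
  (1) -2(-7) + 3(1) + 3 = 20 ✓
  (2) z = 3, target 3 ✓ (first branch holds)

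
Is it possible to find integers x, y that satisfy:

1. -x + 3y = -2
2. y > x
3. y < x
No

A contradictory subset is {y > x, y < x}. No integer assignment can satisfy these jointly:

  - y > x: bounds one variable relative to another variable
  - y < x: bounds one variable relative to another variable

Direct contradiction: y > x and x > y cannot both hold.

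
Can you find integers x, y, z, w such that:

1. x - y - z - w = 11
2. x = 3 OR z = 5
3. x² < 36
Yes

Take x = 0, y = -16, z = 5, w = 0. Substituting into each constraint:
  (1) 0 + 16 + (-5) + 0 = 11 ✓
  (2) z = 5, target 5 ✓ (second branch holds)
  (3) x² = (0)² = 0, and 0 < 36 ✓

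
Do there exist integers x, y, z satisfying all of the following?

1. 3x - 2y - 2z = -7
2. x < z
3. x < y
Yes

Take x = 1, y = 3, z = 2. Substituting into each constraint:
  (1) 3(1) - 2(3) - 2(2) = -7 ✓
  (2) 1 < 2 ✓
  (3) 1 < 3 ✓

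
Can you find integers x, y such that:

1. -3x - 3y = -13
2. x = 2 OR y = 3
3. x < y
No

Even the single constraint (-3x - 3y = -13) is infeasible over the integers.

  - -3x - 3y = -13: every term on the left is divisible by 3, so the LHS ≡ 0 (mod 3), but the RHS -13 is not — no integer solution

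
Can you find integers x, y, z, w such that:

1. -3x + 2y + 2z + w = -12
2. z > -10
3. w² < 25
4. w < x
Yes

Take x = 0, y = -5, z = 0, w = -2. Substituting into each constraint:
  (1) -3(0) + 2(-5) + 2(0) + (-2) = -12 ✓
  (2) 0 > -10 ✓
  (3) w² = (-2)² = 4, and 4 < 25 ✓
  (4) -2 < 0 ✓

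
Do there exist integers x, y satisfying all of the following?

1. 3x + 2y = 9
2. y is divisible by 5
Yes

Take x = 3, y = 0. Substituting into each constraint:
  (1) 3(3) + 2(0) = 9 ✓
  (2) 0 = 5 × 0, remainder 0 ✓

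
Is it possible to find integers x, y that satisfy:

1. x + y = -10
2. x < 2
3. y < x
Yes

Take x = -4, y = -6. Substituting into each constraint:
  (1) (-4) + (-6) = -10 ✓
  (2) -4 < 2 ✓
  (3) -6 < -4 ✓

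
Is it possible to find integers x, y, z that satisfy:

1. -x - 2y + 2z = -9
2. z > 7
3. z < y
Yes

Take x = 7, y = 9, z = 8. Substituting into each constraint:
  (1) (-7) - 2(9) + 2(8) = -9 ✓
  (2) 8 > 7 ✓
  (3) 8 < 9 ✓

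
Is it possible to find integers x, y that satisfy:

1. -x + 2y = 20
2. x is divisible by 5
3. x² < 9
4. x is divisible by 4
Yes

Take x = 0, y = 10. Substituting into each constraint:
  (1) 0 + 2(10) = 20 ✓
  (2) 0 = 5 × 0, remainder 0 ✓
  (3) x² = (0)² = 0, and 0 < 9 ✓
  (4) 0 = 4 × 0, remainder 0 ✓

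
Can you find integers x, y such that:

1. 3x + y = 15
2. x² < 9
Yes

Take x = 0, y = 15. Substituting into each constraint:
  (1) 3(0) + 15 = 15 ✓
  (2) x² = (0)² = 0, and 0 < 9 ✓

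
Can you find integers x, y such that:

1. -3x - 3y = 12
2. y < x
Yes

Take x = -1, y = -3. Substituting into each constraint:
  (1) -3(-1) - 3(-3) = 12 ✓
  (2) -3 < -1 ✓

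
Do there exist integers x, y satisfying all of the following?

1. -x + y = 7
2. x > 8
Yes

Take x = 9, y = 16. Substituting into each constraint:
  (1) (-9) + 16 = 7 ✓
  (2) 9 > 8 ✓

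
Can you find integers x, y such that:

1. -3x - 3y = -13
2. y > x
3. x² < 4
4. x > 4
No

Even the single constraint (-3x - 3y = -13) is infeasible over the integers.

  - -3x - 3y = -13: every term on the left is divisible by 3, so the LHS ≡ 0 (mod 3), but the RHS -13 is not — no integer solution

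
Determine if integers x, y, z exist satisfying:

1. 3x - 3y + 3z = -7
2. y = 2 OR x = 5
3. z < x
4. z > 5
No

Even the single constraint (3x - 3y + 3z = -7) is infeasible over the integers.

  - 3x - 3y + 3z = -7: every term on the left is divisible by 3, so the LHS ≡ 0 (mod 3), but the RHS -7 is not — no integer solution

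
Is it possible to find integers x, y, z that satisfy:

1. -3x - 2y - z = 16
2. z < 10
Yes

Take x = 0, y = -8, z = 0. Substituting into each constraint:
  (1) -3(0) - 2(-8) + 0 = 16 ✓
  (2) 0 < 10 ✓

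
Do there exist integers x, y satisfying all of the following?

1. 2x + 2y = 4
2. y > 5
Yes

Take x = -4, y = 6. Substituting into each constraint:
  (1) 2(-4) + 2(6) = 4 ✓
  (2) 6 > 5 ✓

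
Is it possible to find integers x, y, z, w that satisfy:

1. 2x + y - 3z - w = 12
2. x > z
Yes

Take x = 1, y = 0, z = 0, w = -10. Substituting into each constraint:
  (1) 2(1) + 0 - 3(0) + 10 = 12 ✓
  (2) 1 > 0 ✓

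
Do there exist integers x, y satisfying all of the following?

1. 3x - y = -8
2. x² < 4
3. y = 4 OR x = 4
No

The full constraint system is jointly infeasible over the integers. Each constraint and what it forces:

  - 3x - y = -8: is a linear equation tying the variables together
  - x² < 4: restricts x to |x| ≤ 1
  - y = 4 OR x = 4: forces a choice: either y = 4 or x = 4

Split on the disjunction (y = 4 OR x = 4):
  • If y = 4: with y = 4, every remaining term of the linear equation is divisible by 3, so the left side is ≡ 0 (mod 3); but the right side -4 ≡ 2 (mod 3). No integers can satisfy it.
  • If x = 4: this contradicts x² < 4, which requires |x| ≤ 1.
Both branches are infeasible, so the system has no integer solution.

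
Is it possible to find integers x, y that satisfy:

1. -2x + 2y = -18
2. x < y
No

The full constraint system is jointly infeasible over the integers. Each constraint and what it forces:

  - -2x + 2y = -18: is a linear equation tying the variables together
  - x < y: bounds one variable relative to another variable

From the equation, x − y = 9, i.e. y − x = -9; but y > x requires y − x ≥ 1. Contradiction.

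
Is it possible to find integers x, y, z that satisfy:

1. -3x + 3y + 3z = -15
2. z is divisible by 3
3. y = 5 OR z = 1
Yes

Take x = 13, y = 5, z = 3. Substituting into each constraint:
  (1) -3(13) + 3(5) + 3(3) = -15 ✓
  (2) 3 = 3 × 1, remainder 0 ✓
  (3) y = 5, target 5 ✓ (first branch holds)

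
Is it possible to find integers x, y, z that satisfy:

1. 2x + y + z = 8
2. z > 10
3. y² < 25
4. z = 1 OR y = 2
Yes

Take x = -3, y = 2, z = 12. Substituting into each constraint:
  (1) 2(-3) + 2 + 12 = 8 ✓
  (2) 12 > 10 ✓
  (3) y² = (2)² = 4, and 4 < 25 ✓
  (4) y = 2, target 2 ✓ (second branch holds)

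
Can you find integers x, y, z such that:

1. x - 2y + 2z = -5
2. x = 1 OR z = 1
Yes

Take x = -7, y = 0, z = 1. Substituting into each constraint:
  (1) (-7) - 2(0) + 2(1) = -5 ✓
  (2) z = 1, target 1 ✓ (second branch holds)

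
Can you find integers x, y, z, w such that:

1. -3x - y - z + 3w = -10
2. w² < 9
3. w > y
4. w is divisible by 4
Yes

Take x = 0, y = -1, z = 11, w = 0. Substituting into each constraint:
  (1) -3(0) + 1 + (-11) + 3(0) = -10 ✓
  (2) w² = (0)² = 0, and 0 < 9 ✓
  (3) 0 > -1 ✓
  (4) 0 = 4 × 0, remainder 0 ✓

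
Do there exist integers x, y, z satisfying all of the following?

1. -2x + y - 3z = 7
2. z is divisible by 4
Yes

Take x = 0, y = 7, z = 0. Substituting into each constraint:
  (1) -2(0) + 7 - 3(0) = 7 ✓
  (2) 0 = 4 × 0, remainder 0 ✓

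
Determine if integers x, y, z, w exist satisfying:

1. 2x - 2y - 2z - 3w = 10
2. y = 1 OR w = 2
Yes

Take x = 0, y = 1, z = 0, w = -4. Substituting into each constraint:
  (1) 2(0) - 2(1) - 2(0) - 3(-4) = 10 ✓
  (2) y = 1, target 1 ✓ (first branch holds)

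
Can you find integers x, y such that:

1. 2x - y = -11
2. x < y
Yes

Take x = -10, y = -9. Substituting into each constraint:
  (1) 2(-10) + 9 = -11 ✓
  (2) -10 < -9 ✓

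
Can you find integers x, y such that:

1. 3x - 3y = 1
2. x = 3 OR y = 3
No

Even the single constraint (3x - 3y = 1) is infeasible over the integers.

  - 3x - 3y = 1: every term on the left is divisible by 3, so the LHS ≡ 0 (mod 3), but the RHS 1 is not — no integer solution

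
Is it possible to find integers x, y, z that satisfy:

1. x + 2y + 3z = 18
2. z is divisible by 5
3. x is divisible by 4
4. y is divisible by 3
Yes

Take x = 0, y = 9, z = 0. Substituting into each constraint:
  (1) 0 + 2(9) + 3(0) = 18 ✓
  (2) 0 = 5 × 0, remainder 0 ✓
  (3) 0 = 4 × 0, remainder 0 ✓
  (4) 9 = 3 × 3, remainder 0 ✓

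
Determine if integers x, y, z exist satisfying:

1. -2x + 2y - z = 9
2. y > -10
Yes

Take x = -5, y = 0, z = 1. Substituting into each constraint:
  (1) -2(-5) + 2(0) + (-1) = 9 ✓
  (2) 0 > -10 ✓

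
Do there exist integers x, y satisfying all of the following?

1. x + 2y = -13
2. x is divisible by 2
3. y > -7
No

A contradictory subset is {x + 2y = -13, x is divisible by 2}. No integer assignment can satisfy these jointly:

  - x + 2y = -13: is a linear equation tying the variables together
  - x is divisible by 2: restricts x to multiples of 2

Modular obstruction: writing x = 2x', every remaining term of the linear equation is divisible by 2, so the left side is ≡ 0 (mod 2); but the right side -13 ≡ 1 (mod 2). No integers can satisfy it.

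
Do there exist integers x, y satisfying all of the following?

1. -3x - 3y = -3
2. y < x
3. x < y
No

A contradictory subset is {y < x, x < y}. No integer assignment can satisfy these jointly:

  - y < x: bounds one variable relative to another variable
  - x < y: bounds one variable relative to another variable

Direct contradiction: x > y and y > x cannot both hold.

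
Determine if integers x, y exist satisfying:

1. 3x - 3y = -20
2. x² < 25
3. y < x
No

Even the single constraint (3x - 3y = -20) is infeasible over the integers.

  - 3x - 3y = -20: every term on the left is divisible by 3, so the LHS ≡ 0 (mod 3), but the RHS -20 is not — no integer solution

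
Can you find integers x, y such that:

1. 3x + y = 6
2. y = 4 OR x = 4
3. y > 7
No

The full constraint system is jointly infeasible over the integers. Each constraint and what it forces:

  - 3x + y = 6: is a linear equation tying the variables together
  - y = 4 OR x = 4: forces a choice: either y = 4 or x = 4
  - y > 7: bounds one variable relative to a constant

Split on the disjunction (y = 4 OR x = 4):
  • If y = 4: this contradicts the bound y ≥ 8.
  • If x = 4: the equation forces y = -6, which contradicts the bound y ≥ 8.
Both branches are infeasible, so the system has no integer solution.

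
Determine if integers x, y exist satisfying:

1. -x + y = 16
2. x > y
No

The full constraint system is jointly infeasible over the integers. Each constraint and what it forces:

  - -x + y = 16: is a linear equation tying the variables together
  - x > y: bounds one variable relative to another variable

From the equation, x − y = -16, i.e. x − y = -16; but x > y requires x − y ≥ 1. Contradiction.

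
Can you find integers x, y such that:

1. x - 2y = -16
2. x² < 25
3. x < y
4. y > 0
Yes

Take x = 0, y = 8. Substituting into each constraint:
  (1) 0 - 2(8) = -16 ✓
  (2) x² = (0)² = 0, and 0 < 25 ✓
  (3) 0 < 8 ✓
  (4) 8 > 0 ✓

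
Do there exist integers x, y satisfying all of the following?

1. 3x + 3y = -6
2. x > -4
Yes

Take x = 0, y = -2. Substituting into each constraint:
  (1) 3(0) + 3(-2) = -6 ✓
  (2) 0 > -4 ✓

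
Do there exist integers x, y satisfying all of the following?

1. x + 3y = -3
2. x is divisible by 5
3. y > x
Yes

Take x = -15, y = 4. Substituting into each constraint:
  (1) (-15) + 3(4) = -3 ✓
  (2) -15 = 5 × -3, remainder 0 ✓
  (3) 4 > -15 ✓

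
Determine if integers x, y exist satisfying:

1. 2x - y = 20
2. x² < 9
Yes

Take x = 0, y = -20. Substituting into each constraint:
  (1) 2(0) + 20 = 20 ✓
  (2) x² = (0)² = 0, and 0 < 9 ✓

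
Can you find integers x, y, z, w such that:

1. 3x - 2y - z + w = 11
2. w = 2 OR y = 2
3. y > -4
Yes

Take x = 0, y = 2, z = -15, w = 0. Substituting into each constraint:
  (1) 3(0) - 2(2) + 15 + 0 = 11 ✓
  (2) y = 2, target 2 ✓ (second branch holds)
  (3) 2 > -4 ✓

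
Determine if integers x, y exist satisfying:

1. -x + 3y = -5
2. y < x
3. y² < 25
Yes

Take x = -1, y = -2. Substituting into each constraint:
  (1) 1 + 3(-2) = -5 ✓
  (2) -2 < -1 ✓
  (3) y² = (-2)² = 4, and 4 < 25 ✓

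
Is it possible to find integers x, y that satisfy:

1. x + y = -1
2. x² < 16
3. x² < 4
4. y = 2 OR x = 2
No

A contradictory subset is {x + y = -1, x² < 4, y = 2 OR x = 2}. No integer assignment can satisfy these jointly:

  - x + y = -1: is a linear equation tying the variables together
  - x² < 4: restricts x to |x| ≤ 1
  - y = 2 OR x = 2: forces a choice: either y = 2 or x = 2

Split on the disjunction (y = 2 OR x = 2):
  • If y = 2: the equation forces x = -3, but x² < 4 requires |x| ≤ 1.
  • If x = 2: this contradicts x² < 4, which requires |x| ≤ 1.
Both branches are infeasible, so the system has no integer solution.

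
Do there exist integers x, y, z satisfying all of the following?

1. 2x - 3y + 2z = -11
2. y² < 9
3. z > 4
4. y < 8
Yes

Take x = -9, y = 1, z = 5. Substituting into each constraint:
  (1) 2(-9) - 3(1) + 2(5) = -11 ✓
  (2) y² = (1)² = 1, and 1 < 9 ✓
  (3) 5 > 4 ✓
  (4) 1 < 8 ✓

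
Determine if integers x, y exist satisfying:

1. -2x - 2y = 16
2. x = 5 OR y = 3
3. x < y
Yes

Take x = -11, y = 3. Substituting into each constraint:
  (1) -2(-11) - 2(3) = 16 ✓
  (2) y = 3, target 3 ✓ (second branch holds)
  (3) -11 < 3 ✓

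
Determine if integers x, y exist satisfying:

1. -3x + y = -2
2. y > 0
Yes

Take x = 1, y = 1. Substituting into each constraint:
  (1) -3(1) + 1 = -2 ✓
  (2) 1 > 0 ✓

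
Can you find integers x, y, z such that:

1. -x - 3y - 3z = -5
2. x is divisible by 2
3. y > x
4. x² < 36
Yes

Take x = 2, y = 3, z = -2. Substituting into each constraint:
  (1) (-2) - 3(3) - 3(-2) = -5 ✓
  (2) 2 = 2 × 1, remainder 0 ✓
  (3) 3 > 2 ✓
  (4) x² = (2)² = 4, and 4 < 36 ✓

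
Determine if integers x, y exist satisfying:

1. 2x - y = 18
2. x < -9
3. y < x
Yes

Take x = -10, y = -38. Substituting into each constraint:
  (1) 2(-10) + 38 = 18 ✓
  (2) -10 < -9 ✓
  (3) -38 < -10 ✓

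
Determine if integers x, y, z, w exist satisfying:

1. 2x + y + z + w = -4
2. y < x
Yes

Take x = 1, y = 0, z = -6, w = 0. Substituting into each constraint:
  (1) 2(1) + 0 + (-6) + 0 = -4 ✓
  (2) 0 < 1 ✓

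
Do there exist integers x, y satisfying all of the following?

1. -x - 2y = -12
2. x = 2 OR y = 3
Yes

Take x = 2, y = 5. Substituting into each constraint:
  (1) (-2) - 2(5) = -12 ✓
  (2) x = 2, target 2 ✓ (first branch holds)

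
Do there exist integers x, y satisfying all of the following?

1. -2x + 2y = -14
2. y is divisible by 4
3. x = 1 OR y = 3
No

The full constraint system is jointly infeasible over the integers. Each constraint and what it forces:

  - -2x + 2y = -14: is a linear equation tying the variables together
  - y is divisible by 4: restricts y to multiples of 4
  - x = 1 OR y = 3: forces a choice: either x = 1 or y = 3

Split on the disjunction (x = 1 OR y = 3):
  • If x = 1: with x = 1, writing y = 4y', every remaining term of the linear equation is divisible by 8, so the left side is ≡ 0 (mod 8); but the right side -12 ≡ 4 (mod 8). No integers can satisfy it.
  • If y = 3: this contradicts the divisibility constraint — 3 is not a multiple of 4.
Both branches are infeasible, so the system has no integer solution.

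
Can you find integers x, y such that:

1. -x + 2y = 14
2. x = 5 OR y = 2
Yes

Take x = -10, y = 2. Substituting into each constraint:
  (1) 10 + 2(2) = 14 ✓
  (2) y = 2, target 2 ✓ (second branch holds)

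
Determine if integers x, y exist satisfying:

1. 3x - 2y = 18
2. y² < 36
Yes

Take x = 6, y = 0. Substituting into each constraint:
  (1) 3(6) - 2(0) = 18 ✓
  (2) y² = (0)² = 0, and 0 < 36 ✓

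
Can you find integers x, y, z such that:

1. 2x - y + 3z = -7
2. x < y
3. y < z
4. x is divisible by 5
Yes

Take x = -15, y = -14, z = 3. Substituting into each constraint:
  (1) 2(-15) + 14 + 3(3) = -7 ✓
  (2) -15 < -14 ✓
  (3) -14 < 3 ✓
  (4) -15 = 5 × -3, remainder 0 ✓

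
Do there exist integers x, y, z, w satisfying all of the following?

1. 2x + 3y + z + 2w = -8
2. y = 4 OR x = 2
Yes

Take x = 2, y = -4, z = 0, w = 0. Substituting into each constraint:
  (1) 2(2) + 3(-4) + 0 + 2(0) = -8 ✓
  (2) x = 2, target 2 ✓ (second branch holds)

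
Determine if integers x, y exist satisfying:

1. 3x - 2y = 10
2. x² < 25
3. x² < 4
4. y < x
Yes

Take x = 0, y = -5. Substituting into each constraint:
  (1) 3(0) - 2(-5) = 10 ✓
  (2) x² = (0)² = 0, and 0 < 25 ✓
  (3) x² = (0)² = 0, and 0 < 4 ✓
  (4) -5 < 0 ✓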